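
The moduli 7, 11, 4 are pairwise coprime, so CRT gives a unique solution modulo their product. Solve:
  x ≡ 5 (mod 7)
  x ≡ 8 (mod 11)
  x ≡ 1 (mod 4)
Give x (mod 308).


Moduli 7, 11, 4 are pairwise coprime; by CRT there is a unique solution modulo M = 7 · 11 · 4 = 308.
Solve pairwise, accumulating the modulus:
  Start with x ≡ 5 (mod 7).
  Combine with x ≡ 8 (mod 11): since gcd(7, 11) = 1, we get a unique residue mod 77.
    Write x = 5 + 7·t and substitute into x ≡ 8 (mod 11): 7·t ≡ 8 − 5 = 3 (mod 11).
    The inverse of 7 mod 11 is 8 (since 7·8 = 56 = 5·11 + 1), so t ≡ 8·3 = 24 ≡ 2 (mod 11).
    Then x = 5 + 7·2 = 19, valid modulo lcm(7, 11) = 77: x ≡ 19 (mod 77).
  Combine with x ≡ 1 (mod 4): since gcd(77, 4) = 1, we get a unique residue mod 308.
    Write x = 19 + 77·t and substitute into x ≡ 1 (mod 4): 77·t ≡ 1 − 19 = -18 (mod 4).
    Reduce coefficients mod 4: 1·t ≡ 2 (mod 4).
    So t ≡ 2 (mod 4).
    Then x = 19 + 77·2 = 173, valid modulo lcm(77, 4) = 308: x ≡ 173 (mod 308).
Verify: 173 mod 7 = 5 ✓, 173 mod 11 = 8 ✓, 173 mod 4 = 1 ✓.

x ≡ 173 (mod 308).


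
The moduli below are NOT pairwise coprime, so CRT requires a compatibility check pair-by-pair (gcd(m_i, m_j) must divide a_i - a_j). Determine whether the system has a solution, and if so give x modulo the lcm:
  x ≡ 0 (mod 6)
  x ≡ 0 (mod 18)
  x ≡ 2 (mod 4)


Moduli 6, 18, 4 are not pairwise coprime, so CRT works modulo lcm(m_i) when all pairwise compatibility conditions hold.
Pairwise compatibility: gcd(m_i, m_j) must divide a_i - a_j for every pair.
Merge one congruence at a time:
  Start: x ≡ 0 (mod 6).
  Combine with x ≡ 0 (mod 18): gcd(6, 18) = 6; 0 - 0 = 0, which IS divisible by 6, so compatible.
    Write x = 0 + 6·t and substitute into x ≡ 0 (mod 18): 6·t ≡ 0 − 0 = 0 (mod 18).
    Divide the congruence (and modulus) by g = 6: 1·t ≡ 0 (mod 3).
    So t ≡ 0 (mod 3).
    Then x = 0 + 6·0 = 0, valid modulo lcm(6, 18) = 18: x ≡ 0 (mod 18).
  Combine with x ≡ 2 (mod 4): gcd(18, 4) = 2; 2 - 0 = 2, which IS divisible by 2, so compatible.
    Write x = 0 + 18·t and substitute into x ≡ 2 (mod 4): 18·t ≡ 2 − 0 = 2 (mod 4).
    Divide the congruence (and modulus) by g = 2: 9·t ≡ 1 (mod 2).
    Reduce coefficients mod 2: 1·t ≡ 1 (mod 2).
    So t ≡ 1 (mod 2).
    Then x = 0 + 18·1 = 18, valid modulo lcm(18, 4) = 36: x ≡ 18 (mod 36).
Verify: 18 mod 6 = 0, 18 mod 18 = 0, 18 mod 4 = 2.

x ≡ 18 (mod 36).


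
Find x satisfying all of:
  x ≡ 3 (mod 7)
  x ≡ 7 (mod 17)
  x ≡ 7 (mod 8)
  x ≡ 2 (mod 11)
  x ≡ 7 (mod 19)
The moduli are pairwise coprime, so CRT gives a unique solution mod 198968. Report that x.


Product of moduli M = 7 · 17 · 8 · 11 · 19 = 198968.
Merge one congruence at a time:
  Start: x ≡ 3 (mod 7).
  Combine with x ≡ 7 (mod 17); new modulus lcm = 119.
    Write x = 3 + 7·t and substitute into x ≡ 7 (mod 17): 7·t ≡ 7 − 3 = 4 (mod 17).
    The inverse of 7 mod 17 is 5 (since 7·5 = 35 = 2·17 + 1), so t ≡ 5·4 = 20 ≡ 3 (mod 17).
    Then x = 3 + 7·3 = 24, valid modulo lcm(7, 17) = 119: x ≡ 24 (mod 119).
  Combine with x ≡ 7 (mod 8); new modulus lcm = 952.
    Write x = 24 + 119·t and substitute into x ≡ 7 (mod 8): 119·t ≡ 7 − 24 = -17 (mod 8).
    Reduce coefficients mod 8: 7·t ≡ 7 (mod 8).
    The inverse of 7 mod 8 is 7 (since 7·7 = 49 = 6·8 + 1), so t ≡ 7·7 = 49 ≡ 1 (mod 8).
    Then x = 24 + 119·1 = 143, valid modulo lcm(119, 8) = 952: x ≡ 143 (mod 952).
  Combine with x ≡ 2 (mod 11); new modulus lcm = 10472.
    Write x = 143 + 952·t and substitute into x ≡ 2 (mod 11): 952·t ≡ 2 − 143 = -141 (mod 11).
    Reduce coefficients mod 11: 6·t ≡ 2 (mod 11).
    The inverse of 6 mod 11 is 2 (since 6·2 = 12 = 1·11 + 1), so t ≡ 2·2 = 4 ≡ 4 (mod 11).
    Then x = 143 + 952·4 = 3951, valid modulo lcm(952, 11) = 10472: x ≡ 3951 (mod 10472).
  Combine with x ≡ 7 (mod 19); new modulus lcm = 198968.
    Write x = 3951 + 10472·t and substitute into x ≡ 7 (mod 19): 10472·t ≡ 7 − 3951 = -3944 (mod 19).
    Reduce coefficients mod 19: 3·t ≡ 8 (mod 19).
    The inverse of 3 mod 19 is 13 (since 3·13 = 39 = 2·19 + 1), so t ≡ 13·8 = 104 ≡ 9 (mod 19).
    Then x = 3951 + 10472·9 = 98199, valid modulo lcm(10472, 19) = 198968: x ≡ 98199 (mod 198968).
Verify against each original: 98199 mod 7 = 3, 98199 mod 17 = 7, 98199 mod 8 = 7, 98199 mod 11 = 2, 98199 mod 19 = 7.

x ≡ 98199 (mod 198968).


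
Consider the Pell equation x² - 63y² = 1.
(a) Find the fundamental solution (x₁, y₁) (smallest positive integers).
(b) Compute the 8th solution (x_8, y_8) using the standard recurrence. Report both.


Step 1: Find the fundamental solution (x₁, y₁) of x² - 63y² = 1.
  Expand √63 as a continued fraction. a₀ = ⌊√63⌋ = 7; iterate m_{k+1} = d_k·a_k − m_k, d_{k+1} = (63 − m_{k+1}²)/d_k, a_{k+1} = ⌊(a₀ + m_{k+1})/d_{k+1}⌋ (starting m₀ = 0, d₀ = 1), with convergents p_k = a_k·p_{k-1} + p_{k-2}, q_k = a_k·q_{k-1} + q_{k-2} (p₋₁ = 1, q₋₁ = 0):
  k = 0: a₀ = 7; p₀/q₀ = 7/1; p₀² − 63·q₀² = 49 − 63 = -14.
  k = 1: m = 7, d = 14, a = ⌊(7 + 7)/14⌋ = 1; p/q = (1·7 + 1)/(1·1 + 0) = 8/1; p² − 63·q² = 64 − 63 = 1.
  The first convergent with p² − 63·q² = 1 gives the fundamental solution (x₁, y₁) = (8, 1).
Step 2: Apply the recurrence (x_{n+1}, y_{n+1}) = (x₁x_n + 63y₁y_n, x₁y_n + y₁x_n) repeatedly.
  From (x_1, y_1) = (8, 1): x_2 = 8·8 + 63·1·1 = 127; y_2 = 8·1 + 1·8 = 16.
  From (x_2, y_2) = (127, 16): x_3 = 8·127 + 63·1·16 = 2024; y_3 = 8·16 + 1·127 = 255.
  From (x_3, y_3) = (2024, 255): x_4 = 8·2024 + 63·1·255 = 32257; y_4 = 8·255 + 1·2024 = 4064.
  From (x_4, y_4) = (32257, 4064): x_5 = 8·32257 + 63·1·4064 = 514088; y_5 = 8·4064 + 1·32257 = 64769.
  From (x_5, y_5) = (514088, 64769): x_6 = 8·514088 + 63·1·64769 = 8193151; y_6 = 8·64769 + 1·514088 = 1032240.
  From (x_6, y_6) = (8193151, 1032240): x_7 = 8·8193151 + 63·1·1032240 = 130576328; y_7 = 8·1032240 + 1·8193151 = 16451071.
  From (x_7, y_7) = (130576328, 16451071): x_8 = 8·130576328 + 63·1·16451071 = 2081028097; y_8 = 8·16451071 + 1·130576328 = 262184896.
Step 3: Verify x_8² - 63·y_8² = 4330677940503441409 - 4330677940503441408 = 1 (should be 1). ✓

(x_1, y_1) = (8, 1); (x_8, y_8) = (2081028097, 262184896).


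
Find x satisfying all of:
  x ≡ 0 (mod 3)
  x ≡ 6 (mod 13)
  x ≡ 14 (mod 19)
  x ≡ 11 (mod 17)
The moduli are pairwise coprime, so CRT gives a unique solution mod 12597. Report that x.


Product of moduli M = 3 · 13 · 19 · 17 = 12597.
Merge one congruence at a time:
  Start: x ≡ 0 (mod 3).
  Combine with x ≡ 6 (mod 13); new modulus lcm = 39.
    Write x = 0 + 3·t and substitute into x ≡ 6 (mod 13): 3·t ≡ 6 − 0 = 6 (mod 13).
    The inverse of 3 mod 13 is 9 (since 3·9 = 27 = 2·13 + 1), so t ≡ 9·6 = 54 ≡ 2 (mod 13).
    Then x = 0 + 3·2 = 6, valid modulo lcm(3, 13) = 39: x ≡ 6 (mod 39).
  Combine with x ≡ 14 (mod 19); new modulus lcm = 741.
    Write x = 6 + 39·t and substitute into x ≡ 14 (mod 19): 39·t ≡ 14 − 6 = 8 (mod 19).
    Reduce coefficients mod 19: 1·t ≡ 8 (mod 19).
    So t ≡ 8 (mod 19).
    Then x = 6 + 39·8 = 318, valid modulo lcm(39, 19) = 741: x ≡ 318 (mod 741).
  Combine with x ≡ 11 (mod 17); new modulus lcm = 12597.
    Write x = 318 + 741·t and substitute into x ≡ 11 (mod 17): 741·t ≡ 11 − 318 = -307 (mod 17).
    Reduce coefficients mod 17: 10·t ≡ 16 (mod 17).
    The inverse of 10 mod 17 is 12 (since 10·12 = 120 = 7·17 + 1), so t ≡ 12·16 = 192 ≡ 5 (mod 17).
    Then x = 318 + 741·5 = 4023, valid modulo lcm(741, 17) = 12597: x ≡ 4023 (mod 12597).
Verify against each original: 4023 mod 3 = 0, 4023 mod 13 = 6, 4023 mod 19 = 14, 4023 mod 17 = 11.

x ≡ 4023 (mod 12597).


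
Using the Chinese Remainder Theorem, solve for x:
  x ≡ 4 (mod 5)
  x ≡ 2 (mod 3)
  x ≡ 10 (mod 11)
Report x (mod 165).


Moduli 5, 3, 11 are pairwise coprime; by CRT there is a unique solution modulo M = 5 · 3 · 11 = 165.
Solve pairwise, accumulating the modulus:
  Start with x ≡ 4 (mod 5).
  Combine with x ≡ 2 (mod 3): since gcd(5, 3) = 1, we get a unique residue mod 15.
    Write x = 4 + 5·t and substitute into x ≡ 2 (mod 3): 5·t ≡ 2 − 4 = -2 (mod 3).
    Reduce coefficients mod 3: 2·t ≡ 1 (mod 3).
    The inverse of 2 mod 3 is 2 (since 2·2 = 4 = 1·3 + 1), so t ≡ 2·1 = 2 ≡ 2 (mod 3).
    Then x = 4 + 5·2 = 14, valid modulo lcm(5, 3) = 15: x ≡ 14 (mod 15).
  Combine with x ≡ 10 (mod 11): since gcd(15, 11) = 1, we get a unique residue mod 165.
    Write x = 14 + 15·t and substitute into x ≡ 10 (mod 11): 15·t ≡ 10 − 14 = -4 (mod 11).
    Reduce coefficients mod 11: 4·t ≡ 7 (mod 11).
    The inverse of 4 mod 11 is 3 (since 4·3 = 12 = 1·11 + 1), so t ≡ 3·7 = 21 ≡ 10 (mod 11).
    Then x = 14 + 15·10 = 164, valid modulo lcm(15, 11) = 165: x ≡ 164 (mod 165).
Verify: 164 mod 5 = 4 ✓, 164 mod 3 = 2 ✓, 164 mod 11 = 10 ✓.

x ≡ 164 (mod 165).


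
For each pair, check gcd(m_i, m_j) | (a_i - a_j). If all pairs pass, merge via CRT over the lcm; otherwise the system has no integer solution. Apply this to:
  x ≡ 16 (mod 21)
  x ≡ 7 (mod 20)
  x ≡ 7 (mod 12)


Moduli 21, 20, 12 are not pairwise coprime, so CRT works modulo lcm(m_i) when all pairwise compatibility conditions hold.
Pairwise compatibility: gcd(m_i, m_j) must divide a_i - a_j for every pair.
Merge one congruence at a time:
  Start: x ≡ 16 (mod 21).
  Combine with x ≡ 7 (mod 20): gcd(21, 20) = 1; 7 - 16 = -9, which IS divisible by 1, so compatible.
    Write x = 16 + 21·t and substitute into x ≡ 7 (mod 20): 21·t ≡ 7 − 16 = -9 (mod 20).
    Reduce coefficients mod 20: 1·t ≡ 11 (mod 20).
    So t ≡ 11 (mod 20).
    Then x = 16 + 21·11 = 247, valid modulo lcm(21, 20) = 420: x ≡ 247 (mod 420).
  Combine with x ≡ 7 (mod 12): gcd(420, 12) = 12; 7 - 247 = -240, which IS divisible by 12, so compatible.
    Write x = 247 + 420·t and substitute into x ≡ 7 (mod 12): 420·t ≡ 7 − 247 = -240 (mod 12).
    Divide the congruence (and modulus) by g = 12: 35·t ≡ -20 (mod 1).
    Modulo 1 every t works; take t = 0.
    Then x = 247 + 420·0 = 247, valid modulo lcm(420, 12) = 420: x ≡ 247 (mod 420).
Verify: 247 mod 21 = 16, 247 mod 20 = 7, 247 mod 12 = 7.

x ≡ 247 (mod 420).


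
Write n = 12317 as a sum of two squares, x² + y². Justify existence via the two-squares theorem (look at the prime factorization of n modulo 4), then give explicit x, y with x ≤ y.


Step 1: Factor n = 12317 = 109 · 113.
Step 2: Check the mod-4 condition on each prime factor: 109 ≡ 1 (mod 4), exponent 1; 113 ≡ 1 (mod 4), exponent 1.
All primes ≡ 3 (mod 4) appear to even exponent (or don't appear), so by the two-squares theorem n IS expressible as a sum of two squares.
Step 3: Build a representation. Here n = 109 · 113 is a product of primes ≡ 1 (mod 4). Each prime p ≡ 1 (mod 4) is itself a sum of two squares; find a² by testing p − a² for a perfect square:
  109: 109 − 1² = 108, 109 − 2² = 105, 109 − 3² = 100 = 10² ⇒ 109 = 3² + 10².
  113: 113 − 1² = 112, 113 − 2² = 109, 113 − 3² = 104, 113 − 4² = 97, 113 − 5² = 88, 113 − 6² = 77, 113 − 7² = 64 = 8² ⇒ 113 = 7² + 8².
  Combine using the Brahmagupta–Fibonacci identity (a² + b²)(c² + d²) = (ac − bd)² + (ad + bc)² = (ac + bd)² + (ad − bc)²:
  109 · 113 = 12317: from (3² + 10²)(7² + 8²), take (3·7 − 10·8, 3·8 + 10·7) = (21 − 80, 24 + 70) = (-59, 94); dropping signs (only squares matter) gives (59, 94); check 59² + 94² = 3481 + 8836 = 12317 ✓.
Step 4: Order so x ≤ y and verify: 59² + 94² = 3481 + 8836 = 12317 = n. ✓

n = 12317 = 59² + 94² (one valid representation with x ≤ y).


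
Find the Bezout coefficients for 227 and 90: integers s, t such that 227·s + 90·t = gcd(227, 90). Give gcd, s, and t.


Euclidean algorithm on (227, 90) — divide until remainder is 0:
  227 = 2 · 90 + 47
  90 = 1 · 47 + 43
  47 = 1 · 43 + 4
  43 = 10 · 4 + 3
  4 = 1 · 3 + 1
  3 = 3 · 1 + 0
gcd(227, 90) = 1.
Track Bezout coefficients alongside the remainders: start with r₀ = 227 = a·1 + b·0 (s = 1, t = 0) and r₁ = 90 = a·0 + b·1 (s = 0, t = 1); each new remainder r_{k+1} = r_{k-1} − q_k·r_k inherits s_{k+1} = s_{k-1} − q_k·s_k, t_{k+1} = t_{k-1} − q_k·t_k, so r_k = a·s_k + b·t_k at every step:
  q = 2: r = 47, s = 1 − 2·0 = 1, t = 0 − 2·1 = -2  (check: 227·1 + 90·(-2) = 47)
  q = 1: r = 43, s = 0 − 1·1 = -1, t = 1 − 1·(-2) = 3  (check: 227·(-1) + 90·3 = 43)
  q = 1: r = 4, s = 1 − 1·(-1) = 2, t = -2 − 1·3 = -5  (check: 227·2 + 90·(-5) = 4)
  q = 10: r = 3, s = -1 − 10·2 = -21, t = 3 − 10·(-5) = 53  (check: 227·(-21) + 90·53 = 3)
  q = 1: r = 1, s = 2 − 1·(-21) = 23, t = -5 − 1·53 = -58  (check: 227·23 + 90·(-58) = 1)
The row with r = 1 (the gcd) gives the Bezout coefficients s = 23, t = -58.
Result: 227 · (23) + 90 · (-58) = 1.

gcd(227, 90) = 1; s = 23, t = -58 (check: 227·23 + 90·(-58) = 1).


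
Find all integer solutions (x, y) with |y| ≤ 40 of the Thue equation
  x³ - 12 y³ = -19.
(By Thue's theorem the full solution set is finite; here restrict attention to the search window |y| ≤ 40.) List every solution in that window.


The equation is x³ - 12y³ = -19. For fixed y, x³ = 12·y³ − 19, so a solution requires the RHS to be a perfect cube.
Strategy: iterate y from -40 to 40, compute RHS = 12·y³ − 19, and check whether it is a (positive or negative) perfect cube.
Check small values of y:
  y = 0: RHS = -19 is not a perfect cube.
  y = 1: RHS = -7 is not a perfect cube.
  y = -1: RHS = -31 is not a perfect cube.
  y = 2: RHS = 77 is not a perfect cube.
  y = -2: RHS = -115 is not a perfect cube.
  y = 3: RHS = 305 is not a perfect cube.
  y = -3: RHS = -343 = (-7)³ ⇒ x = -7 works.
Continuing the search up to |y| = 40 finds no further solutions beyond those listed.
Collected solutions: (-7, -3).

Solutions (with |y| ≤ 40): (-7, -3).


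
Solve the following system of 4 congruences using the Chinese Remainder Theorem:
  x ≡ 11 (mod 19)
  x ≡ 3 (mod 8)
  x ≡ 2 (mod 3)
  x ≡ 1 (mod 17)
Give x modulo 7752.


Product of moduli M = 19 · 8 · 3 · 17 = 7752.
Merge one congruence at a time:
  Start: x ≡ 11 (mod 19).
  Combine with x ≡ 3 (mod 8); new modulus lcm = 152.
    Write x = 11 + 19·t and substitute into x ≡ 3 (mod 8): 19·t ≡ 3 − 11 = -8 (mod 8).
    Reduce coefficients mod 8: 3·t ≡ 0 (mod 8).
    The inverse of 3 mod 8 is 3 (since 3·3 = 9 = 1·8 + 1), so t ≡ 3·0 = 0 ≡ 0 (mod 8).
    Then x = 11 + 19·0 = 11, valid modulo lcm(19, 8) = 152: x ≡ 11 (mod 152).
  Combine with x ≡ 2 (mod 3); new modulus lcm = 456.
    Write x = 11 + 152·t and substitute into x ≡ 2 (mod 3): 152·t ≡ 2 − 11 = -9 (mod 3).
    Reduce coefficients mod 3: 2·t ≡ 0 (mod 3).
    The inverse of 2 mod 3 is 2 (since 2·2 = 4 = 1·3 + 1), so t ≡ 2·0 = 0 ≡ 0 (mod 3).
    Then x = 11 + 152·0 = 11, valid modulo lcm(152, 3) = 456: x ≡ 11 (mod 456).
  Combine with x ≡ 1 (mod 17); new modulus lcm = 7752.
    Write x = 11 + 456·t and substitute into x ≡ 1 (mod 17): 456·t ≡ 1 − 11 = -10 (mod 17).
    Reduce coefficients mod 17: 14·t ≡ 7 (mod 17).
    The inverse of 14 mod 17 is 11 (since 14·11 = 154 = 9·17 + 1), so t ≡ 11·7 = 77 ≡ 9 (mod 17).
    Then x = 11 + 456·9 = 4115, valid modulo lcm(456, 17) = 7752: x ≡ 4115 (mod 7752).
Verify against each original: 4115 mod 19 = 11, 4115 mod 8 = 3, 4115 mod 3 = 2, 4115 mod 17 = 1.

x ≡ 4115 (mod 7752).


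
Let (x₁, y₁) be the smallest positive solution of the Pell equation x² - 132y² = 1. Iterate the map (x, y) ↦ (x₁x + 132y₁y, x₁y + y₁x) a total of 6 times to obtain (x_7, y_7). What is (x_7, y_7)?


Step 1: Find the fundamental solution (x₁, y₁) of x² - 132y² = 1.
  Expand √132 as a continued fraction. a₀ = ⌊√132⌋ = 11; iterate m_{k+1} = d_k·a_k − m_k, d_{k+1} = (132 − m_{k+1}²)/d_k, a_{k+1} = ⌊(a₀ + m_{k+1})/d_{k+1}⌋ (starting m₀ = 0, d₀ = 1), with convergents p_k = a_k·p_{k-1} + p_{k-2}, q_k = a_k·q_{k-1} + q_{k-2} (p₋₁ = 1, q₋₁ = 0):
  k = 0: a₀ = 11; p₀/q₀ = 11/1; p₀² − 132·q₀² = 121 − 132 = -11.
  k = 1: m = 11, d = 11, a = ⌊(11 + 11)/11⌋ = 2; p/q = (2·11 + 1)/(2·1 + 0) = 23/2; p² − 132·q² = 529 − 528 = 1.
  The first convergent with p² − 132·q² = 1 gives the fundamental solution (x₁, y₁) = (23, 2).
Step 2: Apply the recurrence (x_{n+1}, y_{n+1}) = (x₁x_n + 132y₁y_n, x₁y_n + y₁x_n) repeatedly.
  From (x_1, y_1) = (23, 2): x_2 = 23·23 + 132·2·2 = 1057; y_2 = 23·2 + 2·23 = 92.
  From (x_2, y_2) = (1057, 92): x_3 = 23·1057 + 132·2·92 = 48599; y_3 = 23·92 + 2·1057 = 4230.
  From (x_3, y_3) = (48599, 4230): x_4 = 23·48599 + 132·2·4230 = 2234497; y_4 = 23·4230 + 2·48599 = 194488.
  From (x_4, y_4) = (2234497, 194488): x_5 = 23·2234497 + 132·2·194488 = 102738263; y_5 = 23·194488 + 2·2234497 = 8942218.
  From (x_5, y_5) = (102738263, 8942218): x_6 = 23·102738263 + 132·2·8942218 = 4723725601; y_6 = 23·8942218 + 2·102738263 = 411147540.
  From (x_6, y_6) = (4723725601, 411147540): x_7 = 23·4723725601 + 132·2·411147540 = 217188639383; y_7 = 23·411147540 + 2·4723725601 = 18903844622.
Step 3: Verify x_7² - 132·y_7² = 47170905077038818620689 - 47170905077038818620688 = 1 (should be 1). ✓

(x_1, y_1) = (23, 2); (x_7, y_7) = (217188639383, 18903844622).


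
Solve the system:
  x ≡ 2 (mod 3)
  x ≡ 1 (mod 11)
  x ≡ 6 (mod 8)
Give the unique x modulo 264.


Moduli 3, 11, 8 are pairwise coprime; by CRT there is a unique solution modulo M = 3 · 11 · 8 = 264.
Solve pairwise, accumulating the modulus:
  Start with x ≡ 2 (mod 3).
  Combine with x ≡ 1 (mod 11): since gcd(3, 11) = 1, we get a unique residue mod 33.
    Write x = 2 + 3·t and substitute into x ≡ 1 (mod 11): 3·t ≡ 1 − 2 = -1 (mod 11).
    Reduce coefficients mod 11: 3·t ≡ 10 (mod 11).
    The inverse of 3 mod 11 is 4 (since 3·4 = 12 = 1·11 + 1), so t ≡ 4·10 = 40 ≡ 7 (mod 11).
    Then x = 2 + 3·7 = 23, valid modulo lcm(3, 11) = 33: x ≡ 23 (mod 33).
  Combine with x ≡ 6 (mod 8): since gcd(33, 8) = 1, we get a unique residue mod 264.
    Write x = 23 + 33·t and substitute into x ≡ 6 (mod 8): 33·t ≡ 6 − 23 = -17 (mod 8).
    Reduce coefficients mod 8: 1·t ≡ 7 (mod 8).
    So t ≡ 7 (mod 8).
    Then x = 23 + 33·7 = 254, valid modulo lcm(33, 8) = 264: x ≡ 254 (mod 264).
Verify: 254 mod 3 = 2 ✓, 254 mod 11 = 1 ✓, 254 mod 8 = 6 ✓.

x ≡ 254 (mod 264).


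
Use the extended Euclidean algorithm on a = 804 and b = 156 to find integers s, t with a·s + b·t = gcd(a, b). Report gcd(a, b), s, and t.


Euclidean algorithm on (804, 156) — divide until remainder is 0:
  804 = 5 · 156 + 24
  156 = 6 · 24 + 12
  24 = 2 · 12 + 0
gcd(804, 156) = 12.
Track Bezout coefficients alongside the remainders: start with r₀ = 804 = a·1 + b·0 (s = 1, t = 0) and r₁ = 156 = a·0 + b·1 (s = 0, t = 1); each new remainder r_{k+1} = r_{k-1} − q_k·r_k inherits s_{k+1} = s_{k-1} − q_k·s_k, t_{k+1} = t_{k-1} − q_k·t_k, so r_k = a·s_k + b·t_k at every step:
  q = 5: r = 24, s = 1 − 5·0 = 1, t = 0 − 5·1 = -5  (check: 804·1 + 156·(-5) = 24)
  q = 6: r = 12, s = 0 − 6·1 = -6, t = 1 − 6·(-5) = 31  (check: 804·(-6) + 156·31 = 12)
The row with r = 12 (the gcd) gives the Bezout coefficients s = -6, t = 31.
Result: 804 · (-6) + 156 · (31) = 12.

gcd(804, 156) = 12; s = -6, t = 31 (check: 804·(-6) + 156·31 = 12).


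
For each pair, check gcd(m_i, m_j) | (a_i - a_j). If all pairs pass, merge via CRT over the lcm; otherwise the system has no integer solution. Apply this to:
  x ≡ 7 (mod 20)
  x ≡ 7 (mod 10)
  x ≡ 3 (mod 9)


Moduli 20, 10, 9 are not pairwise coprime, so CRT works modulo lcm(m_i) when all pairwise compatibility conditions hold.
Pairwise compatibility: gcd(m_i, m_j) must divide a_i - a_j for every pair.
Merge one congruence at a time:
  Start: x ≡ 7 (mod 20).
  Combine with x ≡ 7 (mod 10): gcd(20, 10) = 10; 7 - 7 = 0, which IS divisible by 10, so compatible.
    Write x = 7 + 20·t and substitute into x ≡ 7 (mod 10): 20·t ≡ 7 − 7 = 0 (mod 10).
    Divide the congruence (and modulus) by g = 10: 2·t ≡ 0 (mod 1).
    Modulo 1 every t works; take t = 0.
    Then x = 7 + 20·0 = 7, valid modulo lcm(20, 10) = 20: x ≡ 7 (mod 20).
  Combine with x ≡ 3 (mod 9): gcd(20, 9) = 1; 3 - 7 = -4, which IS divisible by 1, so compatible.
    Write x = 7 + 20·t and substitute into x ≡ 3 (mod 9): 20·t ≡ 3 − 7 = -4 (mod 9).
    Reduce coefficients mod 9: 2·t ≡ 5 (mod 9).
    The inverse of 2 mod 9 is 5 (since 2·5 = 10 = 1·9 + 1), so t ≡ 5·5 = 25 ≡ 7 (mod 9).
    Then x = 7 + 20·7 = 147, valid modulo lcm(20, 9) = 180: x ≡ 147 (mod 180).
Verify: 147 mod 20 = 7, 147 mod 10 = 7, 147 mod 9 = 3.

x ≡ 147 (mod 180).


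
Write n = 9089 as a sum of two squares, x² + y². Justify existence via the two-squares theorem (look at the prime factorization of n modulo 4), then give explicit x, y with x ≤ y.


Step 1: Factor n = 9089 = 61 · 149.
Step 2: Check the mod-4 condition on each prime factor: 61 ≡ 1 (mod 4), exponent 1; 149 ≡ 1 (mod 4), exponent 1.
All primes ≡ 3 (mod 4) appear to even exponent (or don't appear), so by the two-squares theorem n IS expressible as a sum of two squares.
Step 3: Build a representation. Here n = 61 · 149 is a product of primes ≡ 1 (mod 4). Each prime p ≡ 1 (mod 4) is itself a sum of two squares; find a² by testing p − a² for a perfect square:
  61: 61 − 1² = 60, 61 − 2² = 57, 61 − 3² = 52, 61 − 4² = 45, 61 − 5² = 36 = 6² ⇒ 61 = 5² + 6².
  149: 149 − 1² = 148, 149 − 2² = 145, 149 − 3² = 140, 149 − 4² = 133, 149 − 5² = 124, 149 − 6² = 113, 149 − 7² = 100 = 10² ⇒ 149 = 7² + 10².
  Combine using the Brahmagupta–Fibonacci identity (a² + b²)(c² + d²) = (ac − bd)² + (ad + bc)² = (ac + bd)² + (ad − bc)²:
  61 · 149 = 9089: from (5² + 6²)(7² + 10²), take (5·7 − 6·10, 5·10 + 6·7) = (35 − 60, 50 + 42) = (-25, 92); dropping signs (only squares matter) gives (25, 92); check 25² + 92² = 625 + 8464 = 9089 ✓.
Step 4: Order so x ≤ y and verify: 25² + 92² = 625 + 8464 = 9089 = n. ✓

n = 9089 = 25² + 92² (one valid representation with x ≤ y).


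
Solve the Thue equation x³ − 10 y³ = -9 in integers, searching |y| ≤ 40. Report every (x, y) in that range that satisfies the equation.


The equation is x³ - 10y³ = -9. For fixed y, x³ = 10·y³ − 9, so a solution requires the RHS to be a perfect cube.
Strategy: iterate y from -40 to 40, compute RHS = 10·y³ − 9, and check whether it is a (positive or negative) perfect cube.
Check small values of y:
  y = 0: RHS = -9 is not a perfect cube.
  y = 1: RHS = 1 = (1)³ ⇒ x = 1 works.
  y = -1: RHS = -19 is not a perfect cube.
  y = 2: RHS = 71 is not a perfect cube.
  y = -2: RHS = -89 is not a perfect cube.
  y = 3: RHS = 261 is not a perfect cube.
  y = -3: RHS = -279 is not a perfect cube.
Continuing the search up to |y| = 40 finds no further solutions beyond those listed.
Collected solutions: (1, 1).

Solutions (with |y| ≤ 40): (1, 1).


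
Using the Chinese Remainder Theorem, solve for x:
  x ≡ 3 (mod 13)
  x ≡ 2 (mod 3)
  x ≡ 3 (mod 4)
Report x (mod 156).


Moduli 13, 3, 4 are pairwise coprime; by CRT there is a unique solution modulo M = 13 · 3 · 4 = 156.
Solve pairwise, accumulating the modulus:
  Start with x ≡ 3 (mod 13).
  Combine with x ≡ 2 (mod 3): since gcd(13, 3) = 1, we get a unique residue mod 39.
    Write x = 3 + 13·t and substitute into x ≡ 2 (mod 3): 13·t ≡ 2 − 3 = -1 (mod 3).
    Reduce coefficients mod 3: 1·t ≡ 2 (mod 3).
    So t ≡ 2 (mod 3).
    Then x = 3 + 13·2 = 29, valid modulo lcm(13, 3) = 39: x ≡ 29 (mod 39).
  Combine with x ≡ 3 (mod 4): since gcd(39, 4) = 1, we get a unique residue mod 156.
    Write x = 29 + 39·t and substitute into x ≡ 3 (mod 4): 39·t ≡ 3 − 29 = -26 (mod 4).
    Reduce coefficients mod 4: 3·t ≡ 2 (mod 4).
    The inverse of 3 mod 4 is 3 (since 3·3 = 9 = 2·4 + 1), so t ≡ 3·2 = 6 ≡ 2 (mod 4).
    Then x = 29 + 39·2 = 107, valid modulo lcm(39, 4) = 156: x ≡ 107 (mod 156).
Verify: 107 mod 13 = 3 ✓, 107 mod 3 = 2 ✓, 107 mod 4 = 3 ✓.

x ≡ 107 (mod 156).


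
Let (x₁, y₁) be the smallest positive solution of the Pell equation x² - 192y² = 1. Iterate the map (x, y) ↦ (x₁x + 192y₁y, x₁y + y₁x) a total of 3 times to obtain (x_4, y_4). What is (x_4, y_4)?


Step 1: Find the fundamental solution (x₁, y₁) of x² - 192y² = 1.
  Expand √192 as a continued fraction. a₀ = ⌊√192⌋ = 13; iterate m_{k+1} = d_k·a_k − m_k, d_{k+1} = (192 − m_{k+1}²)/d_k, a_{k+1} = ⌊(a₀ + m_{k+1})/d_{k+1}⌋ (starting m₀ = 0, d₀ = 1), with convergents p_k = a_k·p_{k-1} + p_{k-2}, q_k = a_k·q_{k-1} + q_{k-2} (p₋₁ = 1, q₋₁ = 0):
  k = 0: a₀ = 13; p₀/q₀ = 13/1; p₀² − 192·q₀² = 169 − 192 = -23.
  k = 1: m = 13, d = 23, a = ⌊(13 + 13)/23⌋ = 1; p/q = (1·13 + 1)/(1·1 + 0) = 14/1; p² − 192·q² = 196 − 192 = 4.
  k = 2: m = 10, d = 4, a = ⌊(13 + 10)/4⌋ = 5; p/q = (5·14 + 13)/(5·1 + 1) = 83/6; p² − 192·q² = 6889 − 6912 = -23.
  k = 3: m = 10, d = 23, a = ⌊(13 + 10)/23⌋ = 1; p/q = (1·83 + 14)/(1·6 + 1) = 97/7; p² − 192·q² = 9409 − 9408 = 1.
  The first convergent with p² − 192·q² = 1 gives the fundamental solution (x₁, y₁) = (97, 7).
Step 2: Apply the recurrence (x_{n+1}, y_{n+1}) = (x₁x_n + 192y₁y_n, x₁y_n + y₁x_n) repeatedly.
  From (x_1, y_1) = (97, 7): x_2 = 97·97 + 192·7·7 = 18817; y_2 = 97·7 + 7·97 = 1358.
  From (x_2, y_2) = (18817, 1358): x_3 = 97·18817 + 192·7·1358 = 3650401; y_3 = 97·1358 + 7·18817 = 263445.
  From (x_3, y_3) = (3650401, 263445): x_4 = 97·3650401 + 192·7·263445 = 708158977; y_4 = 97·263445 + 7·3650401 = 51106972.
Step 3: Verify x_4² - 192·y_4² = 501489136705686529 - 501489136705686528 = 1 (should be 1). ✓

(x_1, y_1) = (97, 7); (x_4, y_4) = (708158977, 51106972).


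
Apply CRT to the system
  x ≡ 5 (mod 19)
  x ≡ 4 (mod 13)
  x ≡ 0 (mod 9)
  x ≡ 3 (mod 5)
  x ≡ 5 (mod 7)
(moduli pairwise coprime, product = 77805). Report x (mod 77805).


Product of moduli M = 19 · 13 · 9 · 5 · 7 = 77805.
Merge one congruence at a time:
  Start: x ≡ 5 (mod 19).
  Combine with x ≡ 4 (mod 13); new modulus lcm = 247.
    Write x = 5 + 19·t and substitute into x ≡ 4 (mod 13): 19·t ≡ 4 − 5 = -1 (mod 13).
    Reduce coefficients mod 13: 6·t ≡ 12 (mod 13).
    The inverse of 6 mod 13 is 11 (since 6·11 = 66 = 5·13 + 1), so t ≡ 11·12 = 132 ≡ 2 (mod 13).
    Then x = 5 + 19·2 = 43, valid modulo lcm(19, 13) = 247: x ≡ 43 (mod 247).
  Combine with x ≡ 0 (mod 9); new modulus lcm = 2223.
    Write x = 43 + 247·t and substitute into x ≡ 0 (mod 9): 247·t ≡ 0 − 43 = -43 (mod 9).
    Reduce coefficients mod 9: 4·t ≡ 2 (mod 9).
    The inverse of 4 mod 9 is 7 (since 4·7 = 28 = 3·9 + 1), so t ≡ 7·2 = 14 ≡ 5 (mod 9).
    Then x = 43 + 247·5 = 1278, valid modulo lcm(247, 9) = 2223: x ≡ 1278 (mod 2223).
  Combine with x ≡ 3 (mod 5); new modulus lcm = 11115.
    Write x = 1278 + 2223·t and substitute into x ≡ 3 (mod 5): 2223·t ≡ 3 − 1278 = -1275 (mod 5).
    Reduce coefficients mod 5: 3·t ≡ 0 (mod 5).
    The inverse of 3 mod 5 is 2 (since 3·2 = 6 = 1·5 + 1), so t ≡ 2·0 = 0 ≡ 0 (mod 5).
    Then x = 1278 + 2223·0 = 1278, valid modulo lcm(2223, 5) = 11115: x ≡ 1278 (mod 11115).
  Combine with x ≡ 5 (mod 7); new modulus lcm = 77805.
    Write x = 1278 + 11115·t and substitute into x ≡ 5 (mod 7): 11115·t ≡ 5 − 1278 = -1273 (mod 7).
    Reduce coefficients mod 7: 6·t ≡ 1 (mod 7).
    The inverse of 6 mod 7 is 6 (since 6·6 = 36 = 5·7 + 1), so t ≡ 6·1 = 6 ≡ 6 (mod 7).
    Then x = 1278 + 11115·6 = 67968, valid modulo lcm(11115, 7) = 77805: x ≡ 67968 (mod 77805).
Verify against each original: 67968 mod 19 = 5, 67968 mod 13 = 4, 67968 mod 9 = 0, 67968 mod 5 = 3, 67968 mod 7 = 5.

x ≡ 67968 (mod 77805).


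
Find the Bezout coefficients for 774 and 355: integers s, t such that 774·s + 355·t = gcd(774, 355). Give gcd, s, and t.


Euclidean algorithm on (774, 355) — divide until remainder is 0:
  774 = 2 · 355 + 64
  355 = 5 · 64 + 35
  64 = 1 · 35 + 29
  35 = 1 · 29 + 6
  29 = 4 · 6 + 5
  6 = 1 · 5 + 1
  5 = 5 · 1 + 0
gcd(774, 355) = 1.
Track Bezout coefficients alongside the remainders: start with r₀ = 774 = a·1 + b·0 (s = 1, t = 0) and r₁ = 355 = a·0 + b·1 (s = 0, t = 1); each new remainder r_{k+1} = r_{k-1} − q_k·r_k inherits s_{k+1} = s_{k-1} − q_k·s_k, t_{k+1} = t_{k-1} − q_k·t_k, so r_k = a·s_k + b·t_k at every step:
  q = 2: r = 64, s = 1 − 2·0 = 1, t = 0 − 2·1 = -2  (check: 774·1 + 355·(-2) = 64)
  q = 5: r = 35, s = 0 − 5·1 = -5, t = 1 − 5·(-2) = 11  (check: 774·(-5) + 355·11 = 35)
  q = 1: r = 29, s = 1 − 1·(-5) = 6, t = -2 − 1·11 = -13  (check: 774·6 + 355·(-13) = 29)
  q = 1: r = 6, s = -5 − 1·6 = -11, t = 11 − 1·(-13) = 24  (check: 774·(-11) + 355·24 = 6)
  q = 4: r = 5, s = 6 − 4·(-11) = 50, t = -13 − 4·24 = -109  (check: 774·50 + 355·(-109) = 5)
  q = 1: r = 1, s = -11 − 1·50 = -61, t = 24 − 1·(-109) = 133  (check: 774·(-61) + 355·133 = 1)
The row with r = 1 (the gcd) gives the Bezout coefficients s = -61, t = 133.
Result: 774 · (-61) + 355 · (133) = 1.

gcd(774, 355) = 1; s = -61, t = 133 (check: 774·(-61) + 355·133 = 1).


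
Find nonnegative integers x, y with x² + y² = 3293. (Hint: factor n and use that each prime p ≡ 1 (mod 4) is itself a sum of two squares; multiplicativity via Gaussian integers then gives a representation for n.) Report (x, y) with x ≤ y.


Step 1: Factor n = 3293 = 37 · 89.
Step 2: Check the mod-4 condition on each prime factor: 37 ≡ 1 (mod 4), exponent 1; 89 ≡ 1 (mod 4), exponent 1.
All primes ≡ 3 (mod 4) appear to even exponent (or don't appear), so by the two-squares theorem n IS expressible as a sum of two squares.
Step 3: Build a representation. Here n = 37 · 89 is a product of primes ≡ 1 (mod 4). Each prime p ≡ 1 (mod 4) is itself a sum of two squares; find a² by testing p − a² for a perfect square:
  37: 37 − 1² = 36 = 6² ⇒ 37 = 1² + 6².
  89: 89 − 1² = 88, 89 − 2² = 85, 89 − 3² = 80, 89 − 4² = 73, 89 − 5² = 64 = 8² ⇒ 89 = 5² + 8².
  Combine using the Brahmagupta–Fibonacci identity (a² + b²)(c² + d²) = (ac − bd)² + (ad + bc)² = (ac + bd)² + (ad − bc)²:
  37 · 89 = 3293: from (1² + 6²)(5² + 8²), take (1·5 − 6·8, 1·8 + 6·5) = (5 − 48, 8 + 30) = (-43, 38); dropping signs (only squares matter) gives (43, 38); check 43² + 38² = 1849 + 1444 = 3293 ✓.
Step 4: Order so x ≤ y and verify: 38² + 43² = 1444 + 1849 = 3293 = n. ✓

n = 3293 = 38² + 43² (one valid representation with x ≤ y).


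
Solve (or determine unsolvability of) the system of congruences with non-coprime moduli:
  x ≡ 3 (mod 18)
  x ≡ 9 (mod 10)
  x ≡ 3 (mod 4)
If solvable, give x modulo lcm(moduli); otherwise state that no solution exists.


Moduli 18, 10, 4 are not pairwise coprime, so CRT works modulo lcm(m_i) when all pairwise compatibility conditions hold.
Pairwise compatibility: gcd(m_i, m_j) must divide a_i - a_j for every pair.
Merge one congruence at a time:
  Start: x ≡ 3 (mod 18).
  Combine with x ≡ 9 (mod 10): gcd(18, 10) = 2; 9 - 3 = 6, which IS divisible by 2, so compatible.
    Write x = 3 + 18·t and substitute into x ≡ 9 (mod 10): 18·t ≡ 9 − 3 = 6 (mod 10).
    Divide the congruence (and modulus) by g = 2: 9·t ≡ 3 (mod 5).
    Reduce coefficients mod 5: 4·t ≡ 3 (mod 5).
    The inverse of 4 mod 5 is 4 (since 4·4 = 16 = 3·5 + 1), so t ≡ 4·3 = 12 ≡ 2 (mod 5).
    Then x = 3 + 18·2 = 39, valid modulo lcm(18, 10) = 90: x ≡ 39 (mod 90).
  Combine with x ≡ 3 (mod 4): gcd(90, 4) = 2; 3 - 39 = -36, which IS divisible by 2, so compatible.
    Write x = 39 + 90·t and substitute into x ≡ 3 (mod 4): 90·t ≡ 3 − 39 = -36 (mod 4).
    Divide the congruence (and modulus) by g = 2: 45·t ≡ -18 (mod 2).
    Reduce coefficients mod 2: 1·t ≡ 0 (mod 2).
    So t ≡ 0 (mod 2).
    Then x = 39 + 90·0 = 39, valid modulo lcm(90, 4) = 180: x ≡ 39 (mod 180).
Verify: 39 mod 18 = 3, 39 mod 10 = 9, 39 mod 4 = 3.

x ≡ 39 (mod 180).


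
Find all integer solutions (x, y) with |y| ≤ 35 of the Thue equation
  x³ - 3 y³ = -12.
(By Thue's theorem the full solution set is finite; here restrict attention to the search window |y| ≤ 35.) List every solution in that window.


The equation is x³ - 3y³ = -12. For fixed y, x³ = 3·y³ − 12, so a solution requires the RHS to be a perfect cube.
Strategy: iterate y from -35 to 35, compute RHS = 3·y³ − 12, and check whether it is a (positive or negative) perfect cube.
Check small values of y:
  y = 0: RHS = -12 is not a perfect cube.
  y = 1: RHS = -9 is not a perfect cube.
  y = -1: RHS = -15 is not a perfect cube.
  y = 2: RHS = 12 is not a perfect cube.
  y = -2: RHS = -36 is not a perfect cube.
  y = 3: RHS = 69 is not a perfect cube.
  y = -3: RHS = -93 is not a perfect cube.
Continuing the search up to |y| = 35 finds no solutions either.
No (x, y) in the scanned range satisfies the equation.

No integer solutions with |y| ≤ 35.


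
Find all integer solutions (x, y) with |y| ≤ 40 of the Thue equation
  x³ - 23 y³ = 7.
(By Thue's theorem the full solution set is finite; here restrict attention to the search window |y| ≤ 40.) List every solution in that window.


The equation is x³ - 23y³ = 7. For fixed y, x³ = 23·y³ + 7, so a solution requires the RHS to be a perfect cube.
Strategy: iterate y from -40 to 40, compute RHS = 23·y³ + 7, and check whether it is a (positive or negative) perfect cube.
Check small values of y:
  y = 0: RHS = 7 is not a perfect cube.
  y = 1: RHS = 30 is not a perfect cube.
  y = -1: RHS = -16 is not a perfect cube.
  y = 2: RHS = 191 is not a perfect cube.
  y = -2: RHS = -177 is not a perfect cube.
  y = 3: RHS = 628 is not a perfect cube.
  y = -3: RHS = -614 is not a perfect cube.
Continuing the search up to |y| = 40 finds no solutions either.
No (x, y) in the scanned range satisfies the equation.

No integer solutions with |y| ≤ 40.


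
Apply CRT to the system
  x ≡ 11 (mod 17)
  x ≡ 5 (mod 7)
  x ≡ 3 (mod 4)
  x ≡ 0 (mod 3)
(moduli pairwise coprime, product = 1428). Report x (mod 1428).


Product of moduli M = 17 · 7 · 4 · 3 = 1428.
Merge one congruence at a time:
  Start: x ≡ 11 (mod 17).
  Combine with x ≡ 5 (mod 7); new modulus lcm = 119.
    Write x = 11 + 17·t and substitute into x ≡ 5 (mod 7): 17·t ≡ 5 − 11 = -6 (mod 7).
    Reduce coefficients mod 7: 3·t ≡ 1 (mod 7).
    The inverse of 3 mod 7 is 5 (since 3·5 = 15 = 2·7 + 1), so t ≡ 5·1 = 5 ≡ 5 (mod 7).
    Then x = 11 + 17·5 = 96, valid modulo lcm(17, 7) = 119: x ≡ 96 (mod 119).
  Combine with x ≡ 3 (mod 4); new modulus lcm = 476.
    Write x = 96 + 119·t and substitute into x ≡ 3 (mod 4): 119·t ≡ 3 − 96 = -93 (mod 4).
    Reduce coefficients mod 4: 3·t ≡ 3 (mod 4).
    The inverse of 3 mod 4 is 3 (since 3·3 = 9 = 2·4 + 1), so t ≡ 3·3 = 9 ≡ 1 (mod 4).
    Then x = 96 + 119·1 = 215, valid modulo lcm(119, 4) = 476: x ≡ 215 (mod 476).
  Combine with x ≡ 0 (mod 3); new modulus lcm = 1428.
    Write x = 215 + 476·t and substitute into x ≡ 0 (mod 3): 476·t ≡ 0 − 215 = -215 (mod 3).
    Reduce coefficients mod 3: 2·t ≡ 1 (mod 3).
    The inverse of 2 mod 3 is 2 (since 2·2 = 4 = 1·3 + 1), so t ≡ 2·1 = 2 ≡ 2 (mod 3).
    Then x = 215 + 476·2 = 1167, valid modulo lcm(476, 3) = 1428: x ≡ 1167 (mod 1428).
Verify against each original: 1167 mod 17 = 11, 1167 mod 7 = 5, 1167 mod 4 = 3, 1167 mod 3 = 0.

x ≡ 1167 (mod 1428).


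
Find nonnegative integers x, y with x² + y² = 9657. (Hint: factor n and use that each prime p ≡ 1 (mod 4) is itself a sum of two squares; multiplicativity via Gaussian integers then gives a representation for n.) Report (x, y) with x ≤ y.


Step 1: Factor n = 9657 = 3^2 · 29 · 37.
Step 2: Check the mod-4 condition on each prime factor: 3 ≡ 3 (mod 4), exponent 2 (must be even); 29 ≡ 1 (mod 4), exponent 1; 37 ≡ 1 (mod 4), exponent 1.
All primes ≡ 3 (mod 4) appear to even exponent (or don't appear), so by the two-squares theorem n IS expressible as a sum of two squares.
Step 3: Build a representation. Group n = k² · m with k = 3 and m = 29 · 37 = 1073 (a product of primes ≡ 1 (mod 4)); a representation of m scales to one of n via (k·x)² + (k·y)² = k²(x² + y²). Each prime p ≡ 1 (mod 4) is itself a sum of two squares; find a² by testing p − a² for a perfect square:
  29: 29 − 1² = 28, 29 − 2² = 25 = 5² ⇒ 29 = 2² + 5².
  37: 37 − 1² = 36 = 6² ⇒ 37 = 1² + 6².
  Combine using the Brahmagupta–Fibonacci identity (a² + b²)(c² + d²) = (ac − bd)² + (ad + bc)² = (ac + bd)² + (ad − bc)²:
  29 · 37 = 1073: from (2² + 5²)(1² + 6²), take (2·1 − 5·6, 2·6 + 5·1) = (2 − 30, 12 + 5) = (-28, 17); dropping signs (only squares matter) gives (28, 17); check 28² + 17² = 784 + 289 = 1073 ✓.
  Scale by k = 3: (3·28, 3·17) = (84, 51).
Step 4: Order so x ≤ y and verify: 51² + 84² = 2601 + 7056 = 9657 = n. ✓

n = 9657 = 51² + 84² (one valid representation with x ≤ y).


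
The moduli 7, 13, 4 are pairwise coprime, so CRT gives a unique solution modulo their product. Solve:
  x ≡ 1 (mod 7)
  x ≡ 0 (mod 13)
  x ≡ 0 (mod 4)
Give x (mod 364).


Moduli 7, 13, 4 are pairwise coprime; by CRT there is a unique solution modulo M = 7 · 13 · 4 = 364.
Solve pairwise, accumulating the modulus:
  Start with x ≡ 1 (mod 7).
  Combine with x ≡ 0 (mod 13): since gcd(7, 13) = 1, we get a unique residue mod 91.
    Write x = 1 + 7·t and substitute into x ≡ 0 (mod 13): 7·t ≡ 0 − 1 = -1 (mod 13).
    Reduce coefficients mod 13: 7·t ≡ 12 (mod 13).
    The inverse of 7 mod 13 is 2 (since 7·2 = 14 = 1·13 + 1), so t ≡ 2·12 = 24 ≡ 11 (mod 13).
    Then x = 1 + 7·11 = 78, valid modulo lcm(7, 13) = 91: x ≡ 78 (mod 91).
  Combine with x ≡ 0 (mod 4): since gcd(91, 4) = 1, we get a unique residue mod 364.
    Write x = 78 + 91·t and substitute into x ≡ 0 (mod 4): 91·t ≡ 0 − 78 = -78 (mod 4).
    Reduce coefficients mod 4: 3·t ≡ 2 (mod 4).
    The inverse of 3 mod 4 is 3 (since 3·3 = 9 = 2·4 + 1), so t ≡ 3·2 = 6 ≡ 2 (mod 4).
    Then x = 78 + 91·2 = 260, valid modulo lcm(91, 4) = 364: x ≡ 260 (mod 364).
Verify: 260 mod 7 = 1 ✓, 260 mod 13 = 0 ✓, 260 mod 4 = 0 ✓.

x ≡ 260 (mod 364).


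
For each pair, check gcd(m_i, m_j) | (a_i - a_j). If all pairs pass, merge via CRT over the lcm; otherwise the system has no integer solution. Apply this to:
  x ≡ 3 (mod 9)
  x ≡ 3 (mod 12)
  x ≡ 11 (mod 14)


Moduli 9, 12, 14 are not pairwise coprime, so CRT works modulo lcm(m_i) when all pairwise compatibility conditions hold.
Pairwise compatibility: gcd(m_i, m_j) must divide a_i - a_j for every pair.
Merge one congruence at a time:
  Start: x ≡ 3 (mod 9).
  Combine with x ≡ 3 (mod 12): gcd(9, 12) = 3; 3 - 3 = 0, which IS divisible by 3, so compatible.
    Write x = 3 + 9·t and substitute into x ≡ 3 (mod 12): 9·t ≡ 3 − 3 = 0 (mod 12).
    Divide the congruence (and modulus) by g = 3: 3·t ≡ 0 (mod 4).
    The inverse of 3 mod 4 is 3 (since 3·3 = 9 = 2·4 + 1), so t ≡ 3·0 = 0 ≡ 0 (mod 4).
    Then x = 3 + 9·0 = 3, valid modulo lcm(9, 12) = 36: x ≡ 3 (mod 36).
  Combine with x ≡ 11 (mod 14): gcd(36, 14) = 2; 11 - 3 = 8, which IS divisible by 2, so compatible.
    Write x = 3 + 36·t and substitute into x ≡ 11 (mod 14): 36·t ≡ 11 − 3 = 8 (mod 14).
    Divide the congruence (and modulus) by g = 2: 18·t ≡ 4 (mod 7).
    Reduce coefficients mod 7: 4·t ≡ 4 (mod 7).
    The inverse of 4 mod 7 is 2 (since 4·2 = 8 = 1·7 + 1), so t ≡ 2·4 = 8 ≡ 1 (mod 7).
    Then x = 3 + 36·1 = 39, valid modulo lcm(36, 14) = 252: x ≡ 39 (mod 252).
Verify: 39 mod 9 = 3, 39 mod 12 = 3, 39 mod 14 = 11.

x ≡ 39 (mod 252).
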